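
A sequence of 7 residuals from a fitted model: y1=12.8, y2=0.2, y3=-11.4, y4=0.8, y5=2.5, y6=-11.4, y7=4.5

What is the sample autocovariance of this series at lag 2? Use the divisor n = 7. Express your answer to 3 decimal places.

Mean ȳ = (12.8 + 0.2 − 11.4 + 0.8 + 2.5 − 11.4 + 4.5)/7 = -0.2857
Deviations: 13.0857, 0.4857, -11.1143, 1.0857, 2.7857, -11.1143, 4.7857
Σ_{t=1}^{5}(y_t−ȳ)(y_{t+2}−ȳ) = -174.6076
γ_2 = -174.6076 / 7 = -24.944

-24.944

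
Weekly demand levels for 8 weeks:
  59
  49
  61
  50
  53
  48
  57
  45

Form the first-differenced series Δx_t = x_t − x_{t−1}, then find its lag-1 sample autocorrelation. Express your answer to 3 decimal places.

First differences Δx: -10, 12, -11, 3, -5, 9, -12
Mean of differences = -2.0000
Numerator Σ(Δx_t−Δx̄)(Δx_{t+1}−Δx̄) = -441.0000
Denominator Σ(Δx_t−Δx̄)² = 596.0000
r_1(Δx) = -441.0000 / 596.0000 = -0.740

-0.740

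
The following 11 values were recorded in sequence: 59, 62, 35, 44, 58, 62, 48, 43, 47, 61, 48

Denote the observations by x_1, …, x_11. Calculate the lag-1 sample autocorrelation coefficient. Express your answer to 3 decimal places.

0.005

Mean x̄ = (59 + 62 + 35 + 44 + 58 + 62 + 48 + 43 + 47 + 61 + 48)/11 = 51.5455
Numerator Σ_{t=1}^{10}(x_t−x̄)(x_{t+1}−x̄) = 4.1570
Denominator Σ(x_t−x̄)² = 854.7273
r_1 = 4.1570 / 854.7273 = 0.005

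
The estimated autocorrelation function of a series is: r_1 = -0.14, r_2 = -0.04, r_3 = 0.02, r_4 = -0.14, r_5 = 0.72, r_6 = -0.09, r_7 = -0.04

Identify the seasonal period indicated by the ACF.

5

The largest autocorrelation is r_5 = 0.72; the remaining lags stay at or below 0.02.
The dominant spike at lag 5 indicates a seasonal period of 5.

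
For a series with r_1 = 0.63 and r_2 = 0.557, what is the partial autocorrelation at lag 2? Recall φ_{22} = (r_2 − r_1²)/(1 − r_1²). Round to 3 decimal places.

0.265

φ_{22} = (r_2 − r_1²) / (1 − r_1²)
r_1² = (0.63)² = 0.3969
Numerator = 0.557 − 0.3969 = 0.1601; denominator = 1 − 0.3969 = 0.6031
φ_{22} = 0.1601 / 0.6031 = 0.265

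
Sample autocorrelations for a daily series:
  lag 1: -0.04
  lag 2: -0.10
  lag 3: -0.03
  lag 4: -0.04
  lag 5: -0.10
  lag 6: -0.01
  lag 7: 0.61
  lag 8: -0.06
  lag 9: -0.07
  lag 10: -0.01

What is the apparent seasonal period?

The largest autocorrelation is r_7 = 0.61; the remaining lags stay at or below -0.01.
The dominant spike at lag 7 indicates a seasonal period of 7.

7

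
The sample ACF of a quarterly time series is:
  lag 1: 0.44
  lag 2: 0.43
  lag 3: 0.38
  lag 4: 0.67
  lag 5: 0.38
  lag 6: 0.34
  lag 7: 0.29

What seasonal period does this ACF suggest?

The largest autocorrelation is r_4 = 0.67; the remaining lags stay at or below 0.44. The elevated value at lag 1 (0.44), dropping to 0.43 at lag 2, reflects decaying short-term dependence rather than seasonality.
The dominant spike at lag 4 indicates a seasonal period of 4.

4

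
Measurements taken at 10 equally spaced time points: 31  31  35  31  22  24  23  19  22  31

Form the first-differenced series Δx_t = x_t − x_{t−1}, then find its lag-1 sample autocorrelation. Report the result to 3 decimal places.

First differences Δx: 0, 4, -4, -9, 2, -1, -4, 3, 9
Mean of differences = 0.0000
Numerator Σ(Δx_t−Δx̄)(Δx_{t+1}−Δx̄) = 19.0000
Denominator Σ(Δx_t−Δx̄)² = 224.0000
r_1(Δx) = 19.0000 / 224.0000 = 0.085

0.085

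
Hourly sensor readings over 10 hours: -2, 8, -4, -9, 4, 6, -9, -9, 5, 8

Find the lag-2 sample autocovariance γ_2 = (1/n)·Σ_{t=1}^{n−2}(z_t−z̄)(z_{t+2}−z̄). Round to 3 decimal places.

Mean z̄ = (-2 + 8 − 4 − 9 + 4 + 6 − 9 − 9 + 5 + 8)/10 = -0.2000
Σ_{t=1}^{8}(z_t−z̄)(z_{t+2}−z̄) = -345.2800
γ_2 = -345.2800 / 10 = -34.528

-34.528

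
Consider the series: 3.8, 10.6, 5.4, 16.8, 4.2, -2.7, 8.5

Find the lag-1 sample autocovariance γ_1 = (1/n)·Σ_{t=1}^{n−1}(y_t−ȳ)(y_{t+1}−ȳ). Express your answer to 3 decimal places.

-6.878

Mean ȳ = (3.8 + 10.6 + 5.4 + 16.8 + 4.2 − 2.7 + 8.5)/7 = 6.6571
Σ_{t=1}^{6}(y_t−ȳ)(y_{t+1}−ȳ) = -48.1476
γ_1 = -48.1476 / 7 = -6.878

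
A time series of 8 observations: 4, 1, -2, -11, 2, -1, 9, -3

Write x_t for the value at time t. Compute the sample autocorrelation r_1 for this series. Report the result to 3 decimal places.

Mean x̄ = (4 + 1 − 2 − 11 + 2 − 1 + 9 − 3)/8 = -0.1250
Deviations from mean: 4.1250, 1.1250, -1.8750, -10.8750, 2.1250, -0.8750, 9.1250, -2.8750
Numerator Σ_{t=1}^{7}(x_t−x̄)(x_{t+1}−x̄) = -36.2656
Denominator Σ(x_t−x̄)² = 236.8750
r_1 = -36.2656 / 236.8750 = -0.153

-0.153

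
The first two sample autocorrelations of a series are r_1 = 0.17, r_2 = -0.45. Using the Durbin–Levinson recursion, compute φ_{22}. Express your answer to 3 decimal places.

-0.493

φ_{22} = (r_2 − r_1²) / (1 − r_1²)
r_1² = (0.17)² = 0.0289
Numerator = -0.45 − 0.0289 = -0.4789; denominator = 1 − 0.0289 = 0.9711
φ_{22} = -0.4789 / 0.9711 = -0.493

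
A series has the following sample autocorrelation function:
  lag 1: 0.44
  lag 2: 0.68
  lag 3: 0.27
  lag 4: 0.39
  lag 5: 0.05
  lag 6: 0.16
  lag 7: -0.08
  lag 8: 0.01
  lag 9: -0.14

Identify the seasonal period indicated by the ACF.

2

The largest autocorrelation is r_2 = 0.68; the remaining lags stay at or below 0.44.
The dominant spike at lag 2 indicates a seasonal period of 2.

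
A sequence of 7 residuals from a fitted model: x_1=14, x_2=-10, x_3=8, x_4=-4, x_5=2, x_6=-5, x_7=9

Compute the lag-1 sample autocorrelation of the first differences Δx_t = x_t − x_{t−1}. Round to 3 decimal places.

First differences Δx: -24, 18, -12, 6, -7, 14
Mean of differences = -0.8333
Numerator Σ(Δx_t−Δx̄)(Δx_{t+1}−Δx̄) = -856.5278
Denominator Σ(Δx_t−Δx̄)² = 1320.8333
r_1(Δx) = -856.5278 / 1320.8333 = -0.648

-0.648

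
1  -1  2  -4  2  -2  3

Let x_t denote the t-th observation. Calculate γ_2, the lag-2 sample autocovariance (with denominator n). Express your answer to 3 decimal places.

Mean x̄ = (1 − 1 + 2 − 4 + 2 − 2 + 3)/7 = 0.1429
Σ_{t=1}^{5}(x_t−x̄)(x_{t+2}−x̄) = 23.9592
γ_2 = 23.9592 / 7 = 3.423

3.423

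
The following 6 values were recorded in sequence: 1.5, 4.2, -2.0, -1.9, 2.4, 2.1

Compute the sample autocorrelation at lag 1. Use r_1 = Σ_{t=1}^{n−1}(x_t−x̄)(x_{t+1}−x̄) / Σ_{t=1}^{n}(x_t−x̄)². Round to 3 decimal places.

Mean x̄ = (1.5 + 4.2 − 2.0 − 1.9 + 2.4 + 2.1)/6 = 1.0500
Deviations from mean: 0.4500, 3.1500, -3.0500, -2.9500, 1.3500, 1.0500
Numerator Σ_{t=1}^{5}(x_t−x̄)(x_{t+1}−x̄) = -1.7575
Denominator Σ(x_t−x̄)² = 31.0550
r_1 = -1.7575 / 31.0550 = -0.057

-0.057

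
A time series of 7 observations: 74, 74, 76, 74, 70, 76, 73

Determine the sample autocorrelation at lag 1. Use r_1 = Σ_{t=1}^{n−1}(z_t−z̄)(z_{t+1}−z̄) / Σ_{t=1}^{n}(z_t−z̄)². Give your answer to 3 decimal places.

Mean z̄ = (74 + 74 + 76 + 74 + 70 + 76 + 73)/7 = 73.8571
Deviations from mean: 0.1429, 0.1429, 2.1429, 0.1429, -3.8571, 2.1429, -0.8571
Numerator Σ_{t=1}^{6}(z_t−z̄)(z_{t+1}−z̄) = -10.0204
Denominator Σ(z_t−z̄)² = 24.8571
r_1 = -10.0204 / 24.8571 = -0.403

-0.403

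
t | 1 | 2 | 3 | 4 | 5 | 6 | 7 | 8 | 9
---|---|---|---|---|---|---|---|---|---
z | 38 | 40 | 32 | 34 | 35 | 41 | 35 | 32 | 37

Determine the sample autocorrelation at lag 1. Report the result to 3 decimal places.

Mean z̄ = (38 + 40 + 32 + 34 + 35 + 41 + 35 + 32 + 37)/9 = 36.0000
Numerator Σ_{t=1}^{8}(z_t−z̄)(z_{t+1}−z̄) = -8.0000
Denominator Σ(z_t−z̄)² = 84.0000
r_1 = -8.0000 / 84.0000 = -0.095

-0.095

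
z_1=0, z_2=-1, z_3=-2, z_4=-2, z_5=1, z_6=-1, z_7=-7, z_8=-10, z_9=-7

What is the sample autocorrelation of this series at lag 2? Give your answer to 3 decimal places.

-0.019

Mean z̄ = (0 − 1 − 2 − 2 + 1 − 1 − 7 − 10 − 7)/9 = -3.2222
Σ(z_t−z̄)(z_{t+2}−z̄) = (3.9383) + (2.7160) + (5.1605) + (2.7160) + (-15.9506) + (-15.0617) + (14.2716) = -2.2099
Denominator Σ(z_t−z̄)² = 115.5556
r_2 = -2.2099 / 115.5556 = -0.019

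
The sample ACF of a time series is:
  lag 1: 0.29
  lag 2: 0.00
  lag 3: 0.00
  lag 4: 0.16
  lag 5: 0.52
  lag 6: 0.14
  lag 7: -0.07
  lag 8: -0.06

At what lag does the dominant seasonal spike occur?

5

The largest autocorrelation is r_5 = 0.52; the remaining lags stay at or below 0.29. The elevated value at lag 1 (0.29), dropping to 0.00 at lag 2, reflects decaying short-term dependence rather than seasonality.
The dominant spike at lag 5 indicates a seasonal period of 5.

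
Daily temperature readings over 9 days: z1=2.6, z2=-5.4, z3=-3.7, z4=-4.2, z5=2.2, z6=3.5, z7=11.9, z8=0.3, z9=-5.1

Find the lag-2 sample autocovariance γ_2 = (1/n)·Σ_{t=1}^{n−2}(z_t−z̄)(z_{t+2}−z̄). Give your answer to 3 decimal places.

-5.068

Mean z̄ = (2.6 − 5.4 − 3.7 − 4.2 + 2.2 + 3.5 + 11.9 + 0.3 − 5.1)/9 = 0.2333
Σ_{t=1}^{7}(z_t−z̄)(z_{t+2}−z̄) = -45.6122
γ_2 = -45.6122 / 9 = -5.068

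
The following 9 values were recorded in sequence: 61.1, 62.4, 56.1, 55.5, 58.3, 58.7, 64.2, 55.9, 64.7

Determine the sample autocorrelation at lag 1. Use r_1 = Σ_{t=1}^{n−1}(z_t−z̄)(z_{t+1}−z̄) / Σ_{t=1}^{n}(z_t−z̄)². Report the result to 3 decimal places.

-0.239

Mean z̄ = (61.1 + 62.4 + 56.1 + 55.5 + 58.3 + 58.7 + 64.2 + 55.9 + 64.7)/9 = 59.6556
Numerator Σ_{t=1}^{8}(z_t−z̄)(z_{t+1}−z̄) = -24.4442
Denominator Σ(z_t−z̄)² = 102.4822
r_1 = -24.4442 / 102.4822 = -0.239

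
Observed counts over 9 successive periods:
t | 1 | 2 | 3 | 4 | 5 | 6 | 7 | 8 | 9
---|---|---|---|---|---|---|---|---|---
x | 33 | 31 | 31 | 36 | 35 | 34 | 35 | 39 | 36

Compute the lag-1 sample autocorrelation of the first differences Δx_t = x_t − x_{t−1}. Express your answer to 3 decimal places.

-0.289

First differences Δx: -2, 0, 5, -1, -1, 1, 4, -3
Mean of differences = 0.3750
Numerator Σ(Δx_t−Δx̄)(Δx_{t+1}−Δx̄) = -16.1406
Denominator Σ(Δx_t−Δx̄)² = 55.8750
r_1(Δx) = -16.1406 / 55.8750 = -0.289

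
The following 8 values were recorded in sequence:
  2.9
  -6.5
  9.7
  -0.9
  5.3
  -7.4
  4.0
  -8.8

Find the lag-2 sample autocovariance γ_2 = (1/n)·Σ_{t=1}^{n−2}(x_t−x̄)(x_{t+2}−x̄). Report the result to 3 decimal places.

22.463

Mean x̄ = (2.9 − 6.5 + 9.7 − 0.9 + 5.3 − 7.4 + 4.0 − 8.8)/8 = -0.2125
Σ_{t=1}^{6}(x_t−x̄)(x_{t+2}−x̄) = 179.7034
γ_2 = 179.7034 / 8 = 22.463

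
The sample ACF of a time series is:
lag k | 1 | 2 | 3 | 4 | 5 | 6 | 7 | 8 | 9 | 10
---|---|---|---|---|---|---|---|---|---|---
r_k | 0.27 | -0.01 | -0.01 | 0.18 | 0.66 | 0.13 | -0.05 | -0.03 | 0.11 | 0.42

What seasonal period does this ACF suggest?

The largest autocorrelation is r_5 = 0.66, with a weaker echo at lag 10 (0.42); the remaining lags stay at or below 0.27.
The dominant spike at lag 5 indicates a seasonal period of 5.

5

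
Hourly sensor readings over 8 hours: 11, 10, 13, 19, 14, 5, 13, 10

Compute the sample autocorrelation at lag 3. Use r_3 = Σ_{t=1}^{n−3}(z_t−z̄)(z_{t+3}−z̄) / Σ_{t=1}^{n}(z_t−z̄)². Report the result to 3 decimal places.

Mean z̄ = (11 + 10 + 13 + 19 + 14 + 5 + 13 + 10)/8 = 11.8750
Deviations from mean: -0.8750, -1.8750, 1.1250, 7.1250, 2.1250, -6.8750, 1.1250, -1.8750
Σ(z_t−z̄)(z_{t+3}−z̄) = (-6.2344) + (-3.9844) + (-7.7344) + (8.0156) + (-3.9844) = -13.9219
Denominator Σ(z_t−z̄)² = 112.8750
r_3 = -13.9219 / 112.8750 = -0.123

-0.123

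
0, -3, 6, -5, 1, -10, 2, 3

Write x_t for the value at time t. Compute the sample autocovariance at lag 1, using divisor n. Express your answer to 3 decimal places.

Mean x̄ = (0 − 3 + 6 − 5 + 1 − 10 + 2 + 3)/8 = -0.7500
Deviations: 0.7500, -2.2500, 6.7500, -4.2500, 1.7500, -9.2500, 2.7500, 3.7500
Σ_{t=1}^{7}(x_t−x̄)(x_{t+1}−x̄) = -84.3125
γ_1 = -84.3125 / 8 = -10.539

-10.539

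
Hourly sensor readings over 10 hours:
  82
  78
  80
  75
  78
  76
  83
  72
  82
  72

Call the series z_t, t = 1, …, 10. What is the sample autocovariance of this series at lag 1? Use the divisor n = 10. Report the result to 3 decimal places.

Mean z̄ = (82 + 78 + 80 + 75 + 78 + 76 + 83 + 72 + 82 + 72)/10 = 77.8000
Σ_{t=1}^{9}(z_t−z̄)(z_{t+1}−z̄) = -94.0400
γ_1 = -94.0400 / 10 = -9.404

-9.404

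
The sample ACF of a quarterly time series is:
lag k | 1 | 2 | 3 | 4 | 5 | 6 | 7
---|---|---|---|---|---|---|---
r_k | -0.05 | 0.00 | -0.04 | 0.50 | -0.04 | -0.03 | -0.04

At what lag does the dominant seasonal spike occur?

4

The largest autocorrelation is r_4 = 0.50; the remaining lags stay at or below 0.00.
The dominant spike at lag 4 indicates a seasonal period of 4.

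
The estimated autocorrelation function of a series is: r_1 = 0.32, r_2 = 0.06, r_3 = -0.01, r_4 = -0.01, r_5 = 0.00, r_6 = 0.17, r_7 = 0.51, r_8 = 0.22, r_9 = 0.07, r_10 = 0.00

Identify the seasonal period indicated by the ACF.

The largest autocorrelation is r_7 = 0.51; the remaining lags stay at or below 0.32. The elevated value at lag 1 (0.32), dropping to 0.06 at lag 2, reflects decaying short-term dependence rather than seasonality.
The dominant spike at lag 7 indicates a seasonal period of 7.

7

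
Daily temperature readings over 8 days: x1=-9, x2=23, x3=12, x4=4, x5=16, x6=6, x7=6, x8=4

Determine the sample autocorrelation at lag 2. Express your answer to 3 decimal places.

Mean x̄ = (-9 + 23 + 12 + 4 + 16 + 6 + 6 + 4)/8 = 7.7500
Deviations from mean: -16.7500, 15.2500, 4.2500, -3.7500, 8.2500, -1.7500, -1.7500, -3.7500
Numerator Σ_{t=1}^{6}(x_t−x̄)(x_{t+2}−x̄) = -94.6250
Denominator Σ(x_t−x̄)² = 633.5000
r_2 = -94.6250 / 633.5000 = -0.149

-0.149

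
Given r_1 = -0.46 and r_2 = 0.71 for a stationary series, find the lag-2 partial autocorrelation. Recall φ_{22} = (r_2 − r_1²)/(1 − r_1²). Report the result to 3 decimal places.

φ_{22} = (r_2 − r_1²) / (1 − r_1²)
r_1² = (-0.46)² = 0.2116
Numerator = 0.71 − 0.2116 = 0.4984; denominator = 1 − 0.2116 = 0.7884
φ_{22} = 0.4984 / 0.7884 = 0.632

0.632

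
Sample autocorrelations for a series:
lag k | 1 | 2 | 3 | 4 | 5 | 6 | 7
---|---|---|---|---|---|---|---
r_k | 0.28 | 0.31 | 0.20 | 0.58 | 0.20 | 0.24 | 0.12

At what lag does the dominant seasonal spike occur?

The largest autocorrelation is r_4 = 0.58; the remaining lags stay at or below 0.31.
The dominant spike at lag 4 indicates a seasonal period of 4.

4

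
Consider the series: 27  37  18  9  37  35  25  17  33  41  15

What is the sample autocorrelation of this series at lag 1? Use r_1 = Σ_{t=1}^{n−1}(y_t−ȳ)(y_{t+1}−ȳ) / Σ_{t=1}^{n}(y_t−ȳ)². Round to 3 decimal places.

-0.144

Mean ȳ = (27 + 37 + 18 + 9 + 37 + 35 + 25 + 17 + 33 + 41 + 15)/11 = 26.7273
Numerator Σ_{t=1}^{10}(y_t−ȳ)(y_{t+1}−ȳ) = -165.6198
Denominator Σ(y_t−ȳ)² = 1148.1818
r_1 = -165.6198 / 1148.1818 = -0.144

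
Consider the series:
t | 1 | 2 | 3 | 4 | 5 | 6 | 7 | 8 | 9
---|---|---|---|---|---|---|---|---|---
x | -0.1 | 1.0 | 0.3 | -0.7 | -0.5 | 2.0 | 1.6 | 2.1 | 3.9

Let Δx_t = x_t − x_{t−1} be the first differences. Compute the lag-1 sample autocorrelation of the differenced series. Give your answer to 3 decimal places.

First differences Δx: 1.1, -0.7, -1.0, 0.2, 2.5, -0.4, 0.5, 1.8
Mean of differences = 0.5000
Numerator Σ(Δx_t−Δx̄)(Δx_{t+1}−Δx̄) = -0.8700
Denominator Σ(Δx_t−Δx̄)² = 10.6400
r_1(Δx) = -0.8700 / 10.6400 = -0.082

-0.082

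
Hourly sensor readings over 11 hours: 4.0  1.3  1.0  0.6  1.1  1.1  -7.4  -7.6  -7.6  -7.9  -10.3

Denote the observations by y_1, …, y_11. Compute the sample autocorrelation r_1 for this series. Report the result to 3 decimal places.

Mean ȳ = (4.0 + 1.3 + 1.0 + 0.6 + 1.1 + 1.1 − 7.4 − 7.6 − 7.6 − 7.9 − 10.3)/11 = -2.8818
Numerator Σ_{t=1}^{10}(y_t−ȳ)(y_{t+1}−ȳ) = 174.7369
Denominator Σ(y_t−ȳ)² = 268.8964
r_1 = 174.7369 / 268.8964 = 0.650

0.650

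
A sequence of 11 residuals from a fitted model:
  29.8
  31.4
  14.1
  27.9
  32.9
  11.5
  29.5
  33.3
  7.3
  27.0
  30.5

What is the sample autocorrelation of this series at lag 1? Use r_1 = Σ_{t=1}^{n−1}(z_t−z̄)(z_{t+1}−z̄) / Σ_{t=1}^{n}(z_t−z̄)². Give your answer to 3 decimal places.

-0.400

Mean z̄ = (29.8 + 31.4 + 14.1 + 27.9 + 32.9 + 11.5 + 29.5 + 33.3 + 7.3 + 27.0 + 30.5)/11 = 25.0182
Numerator Σ_{t=1}^{10}(z_t−z̄)(z_{t+1}−z̄) = -348.9167
Denominator Σ(z_t−z̄)² = 872.5564
r_1 = -348.9167 / 872.5564 = -0.400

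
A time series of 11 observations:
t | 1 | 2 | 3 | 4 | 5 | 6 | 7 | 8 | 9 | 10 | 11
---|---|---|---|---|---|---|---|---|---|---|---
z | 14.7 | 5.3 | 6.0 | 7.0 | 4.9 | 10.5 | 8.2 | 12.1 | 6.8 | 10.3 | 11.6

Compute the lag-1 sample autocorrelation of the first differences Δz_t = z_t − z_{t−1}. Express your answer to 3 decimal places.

First differences Δz: -9.4, 0.7, 1.0, -2.1, 5.6, -2.3, 3.9, -5.3, 3.5, 1.3
Mean of differences = -0.3100
Numerator Σ(Δz_t−Δz̄)(Δz_{t+1}−Δz̄) = -74.8061
Denominator Σ(Δz_t−Δz̄)² = 187.1890
r_1(Δz) = -74.8061 / 187.1890 = -0.400

-0.400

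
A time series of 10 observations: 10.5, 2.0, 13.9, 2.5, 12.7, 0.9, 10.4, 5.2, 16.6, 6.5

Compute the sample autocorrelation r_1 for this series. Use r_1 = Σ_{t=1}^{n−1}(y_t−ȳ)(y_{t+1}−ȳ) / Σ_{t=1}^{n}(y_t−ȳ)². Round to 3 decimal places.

Mean ȳ = (10.5 + 2.0 + 13.9 + 2.5 + 12.7 + 0.9 + 10.4 + 5.2 + 16.6 + 6.5)/10 = 8.1200
Numerator Σ_{t=1}^{9}(y_t−ȳ)(y_{t+1}−ȳ) = -202.8484
Denominator Σ(y_t−ȳ)² = 269.4760
r_1 = -202.8484 / 269.4760 = -0.753

-0.753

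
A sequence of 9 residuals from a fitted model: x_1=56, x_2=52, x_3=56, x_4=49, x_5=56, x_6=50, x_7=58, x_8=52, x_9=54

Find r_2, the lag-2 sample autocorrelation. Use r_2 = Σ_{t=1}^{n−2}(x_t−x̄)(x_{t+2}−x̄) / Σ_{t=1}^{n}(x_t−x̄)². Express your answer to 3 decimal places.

Mean x̄ = (56 + 52 + 56 + 49 + 56 + 50 + 58 + 52 + 54)/9 = 53.6667
Σ(x_t−x̄)(x_{t+2}−x̄) = (5.4444) + (7.7778) + (5.4444) + (17.1111) + (10.1111) + (6.1111) + (1.4444) = 53.4444
Denominator Σ(x_t−x̄)² = 76.0000
r_2 = 53.4444 / 76.0000 = 0.703

0.703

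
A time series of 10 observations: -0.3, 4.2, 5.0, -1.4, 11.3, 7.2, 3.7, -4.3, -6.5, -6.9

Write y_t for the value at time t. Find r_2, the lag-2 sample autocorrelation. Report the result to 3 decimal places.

0.081

Mean ȳ = (-0.3 + 4.2 + 5.0 − 1.4 + 11.3 + 7.2 + 3.7 − 4.3 − 6.5 − 6.9)/10 = 1.2000
Numerator Σ_{t=1}^{8}(y_t−ȳ)(y_{t+2}−ȳ) = 26.8300
Denominator Σ(y_t−ȳ)² = 331.8600
r_2 = 26.8300 / 331.8600 = 0.081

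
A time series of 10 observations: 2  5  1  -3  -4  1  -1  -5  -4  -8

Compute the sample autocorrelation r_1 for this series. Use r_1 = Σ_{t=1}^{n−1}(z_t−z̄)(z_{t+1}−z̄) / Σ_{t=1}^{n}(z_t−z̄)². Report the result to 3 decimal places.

Mean z̄ = (2 + 5 + 1 − 3 − 4 + 1 − 1 − 5 − 4 − 8)/10 = -1.6000
Numerator Σ_{t=1}^{9}(z_t−z̄)(z_{t+1}−z̄) = 57.4400
Denominator Σ(z_t−z̄)² = 136.4000
r_1 = 57.4400 / 136.4000 = 0.421

0.421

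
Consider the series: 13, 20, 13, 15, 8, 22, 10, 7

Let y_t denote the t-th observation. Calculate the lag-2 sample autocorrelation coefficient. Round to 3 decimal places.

-0.052

Mean ȳ = (13 + 20 + 13 + 15 + 8 + 22 + 10 + 7)/8 = 13.5000
Numerator Σ_{t=1}^{6}(y_t−ȳ)(y_{t+2}−ȳ) = -10.5000
Denominator Σ(y_t−ȳ)² = 202.0000
r_2 = -10.5000 / 202.0000 = -0.052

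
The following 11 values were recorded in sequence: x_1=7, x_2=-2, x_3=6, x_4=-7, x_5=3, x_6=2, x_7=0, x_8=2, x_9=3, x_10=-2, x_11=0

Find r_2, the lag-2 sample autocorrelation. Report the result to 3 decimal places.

Mean x̄ = (7 − 2 + 6 − 7 + 3 + 2 + 0 + 2 + 3 − 2 + 0)/11 = 1.0909
Numerator Σ_{t=1}^{9}(x_t−x̄)(x_{t+2}−x̄) = 47.8017
Denominator Σ(x_t−x̄)² = 154.9091
r_2 = 47.8017 / 154.9091 = 0.309

0.309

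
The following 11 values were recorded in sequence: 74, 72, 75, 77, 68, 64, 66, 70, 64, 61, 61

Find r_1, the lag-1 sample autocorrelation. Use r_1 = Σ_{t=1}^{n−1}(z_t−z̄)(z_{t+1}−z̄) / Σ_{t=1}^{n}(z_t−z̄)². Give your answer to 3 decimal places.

Mean z̄ = (74 + 72 + 75 + 77 + 68 + 64 + 66 + 70 + 64 + 61 + 61)/11 = 68.3636
Numerator Σ_{t=1}^{10}(z_t−z̄)(z_{t+1}−z̄) = 186.0496
Denominator Σ(z_t−z̄)² = 318.5455
r_1 = 186.0496 / 318.5455 = 0.584

0.584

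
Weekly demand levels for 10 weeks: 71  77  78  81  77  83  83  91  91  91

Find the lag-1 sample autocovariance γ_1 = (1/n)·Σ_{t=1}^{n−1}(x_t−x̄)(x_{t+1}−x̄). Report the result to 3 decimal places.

24.941

Mean x̄ = (71 + 77 + 78 + 81 + 77 + 83 + 83 + 91 + 91 + 91)/10 = 82.3000
Σ_{t=1}^{9}(x_t−x̄)(x_{t+1}−x̄) = 249.4100
γ_1 = 249.4100 / 10 = 24.941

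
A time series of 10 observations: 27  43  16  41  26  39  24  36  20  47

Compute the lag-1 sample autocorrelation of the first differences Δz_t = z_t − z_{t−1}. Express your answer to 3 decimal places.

First differences Δz: 16, -27, 25, -15, 13, -15, 12, -16, 27
Mean of differences = 2.2222
Numerator Σ(Δz_t−Δz̄)(Δz_{t+1}−Δz̄) = -2629.8272
Denominator Σ(Δz_t−Δz̄)² = 3313.5556
r_1(Δz) = -2629.8272 / 3313.5556 = -0.794

-0.794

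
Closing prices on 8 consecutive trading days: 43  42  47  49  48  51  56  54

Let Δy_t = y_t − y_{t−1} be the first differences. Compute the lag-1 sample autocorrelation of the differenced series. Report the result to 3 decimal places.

First differences Δy: -1, 5, 2, -1, 3, 5, -2
Mean of differences = 1.5714
Numerator Σ(Δy_t−Δȳ)(Δy_{t+1}−Δȳ) = -19.4694
Denominator Σ(Δy_t−Δȳ)² = 51.7143
r_1(Δy) = -19.4694 / 51.7143 = -0.376

-0.376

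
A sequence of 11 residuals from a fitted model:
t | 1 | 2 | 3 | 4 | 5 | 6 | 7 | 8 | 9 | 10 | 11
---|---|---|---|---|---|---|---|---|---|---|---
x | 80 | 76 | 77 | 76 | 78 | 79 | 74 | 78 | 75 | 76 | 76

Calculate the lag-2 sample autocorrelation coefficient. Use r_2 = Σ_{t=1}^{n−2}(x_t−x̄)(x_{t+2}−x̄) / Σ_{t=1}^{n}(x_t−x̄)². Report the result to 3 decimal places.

0.144

Mean x̄ = (80 + 76 + 77 + 76 + 78 + 79 + 74 + 78 + 75 + 76 + 76)/11 = 76.8182
Numerator Σ_{t=1}^{9}(x_t−x̄)(x_{t+2}−x̄) = 4.5702
Denominator Σ(x_t−x̄)² = 31.6364
r_2 = 4.5702 / 31.6364 = 0.144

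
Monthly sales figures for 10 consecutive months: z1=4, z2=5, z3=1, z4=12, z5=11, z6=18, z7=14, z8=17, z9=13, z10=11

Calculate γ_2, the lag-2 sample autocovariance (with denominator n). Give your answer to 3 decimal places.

12.148

Mean z̄ = (4 + 5 + 1 + 12 + 11 + 18 + 14 + 17 + 13 + 11)/10 = 10.6000
Σ_{t=1}^{8}(z_t−z̄)(z_{t+2}−z̄) = 121.4800
γ_2 = 121.4800 / 10 = 12.148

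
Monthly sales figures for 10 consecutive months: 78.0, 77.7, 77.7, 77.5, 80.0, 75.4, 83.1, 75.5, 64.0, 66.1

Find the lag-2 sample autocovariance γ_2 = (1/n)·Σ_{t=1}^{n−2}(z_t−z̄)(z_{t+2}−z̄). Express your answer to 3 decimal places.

Mean z̄ = (78.0 + 77.7 + 77.7 + 77.5 + 80.0 + 75.4 + 83.1 + 75.5 + 64.0 + 66.1)/10 = 75.5000
Σ_{t=1}^{8}(z_t−z̄)(z_{t+2}−z̄) = -33.6000
γ_2 = -33.6000 / 10 = -3.360

-3.360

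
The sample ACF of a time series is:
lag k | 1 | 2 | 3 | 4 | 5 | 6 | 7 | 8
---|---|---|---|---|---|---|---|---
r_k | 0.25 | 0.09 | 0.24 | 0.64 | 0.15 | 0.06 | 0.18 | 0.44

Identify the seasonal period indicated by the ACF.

4

The largest autocorrelation is r_4 = 0.64, with a weaker echo at lag 8 (0.44); the remaining lags stay at or below 0.25. The elevated value at lag 1 (0.25), dropping to 0.09 at lag 2, reflects decaying short-term dependence rather than seasonality.
The dominant spike at lag 4 indicates a seasonal period of 4.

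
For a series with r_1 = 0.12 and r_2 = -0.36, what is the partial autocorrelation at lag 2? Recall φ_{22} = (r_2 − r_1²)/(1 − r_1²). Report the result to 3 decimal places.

φ_{22} = (r_2 − r_1²) / (1 − r_1²)
r_1² = (0.12)² = 0.0144
Numerator = -0.36 − 0.0144 = -0.3744; denominator = 1 − 0.0144 = 0.9856
φ_{22} = -0.3744 / 0.9856 = -0.380

-0.380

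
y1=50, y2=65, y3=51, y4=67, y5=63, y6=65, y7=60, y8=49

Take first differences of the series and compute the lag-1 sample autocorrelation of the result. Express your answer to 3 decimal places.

First differences Δy: 15, -14, 16, -4, 2, -5, -11
Mean of differences = -0.1429
Numerator Σ(Δy_t−Δȳ)(Δy_{t+1}−Δȳ) = -461.7347
Denominator Σ(Δy_t−Δȳ)² = 842.8571
r_1(Δy) = -461.7347 / 842.8571 = -0.548

-0.548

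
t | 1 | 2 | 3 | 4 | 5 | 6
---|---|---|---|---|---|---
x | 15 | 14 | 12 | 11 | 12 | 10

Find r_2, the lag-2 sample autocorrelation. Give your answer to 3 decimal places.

0.006

Mean x̄ = (15 + 14 + 12 + 11 + 12 + 10)/6 = 12.3333
Deviations from mean: 2.6667, 1.6667, -0.3333, -1.3333, -0.3333, -2.3333
Σ(x_t−x̄)(x_{t+2}−x̄) = (-0.8889) + (-2.2222) + (0.1111) + (3.1111) = 0.1111
Denominator Σ(x_t−x̄)² = 17.3333
r_2 = 0.1111 / 17.3333 = 0.006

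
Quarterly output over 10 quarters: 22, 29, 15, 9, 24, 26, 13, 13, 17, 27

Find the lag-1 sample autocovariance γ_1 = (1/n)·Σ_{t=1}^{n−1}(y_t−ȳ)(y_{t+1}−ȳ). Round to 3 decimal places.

Mean ȳ = (22 + 29 + 15 + 9 + 24 + 26 + 13 + 13 + 17 + 27)/10 = 19.5000
Σ_{t=1}^{9}(y_t−ȳ)(y_{t+1}−ȳ) = 7.7500
γ_1 = 7.7500 / 10 = 0.775

0.775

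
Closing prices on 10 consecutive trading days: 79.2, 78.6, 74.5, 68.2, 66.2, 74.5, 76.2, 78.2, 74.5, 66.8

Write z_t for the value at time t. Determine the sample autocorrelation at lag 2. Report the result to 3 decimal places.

-0.356

Mean z̄ = (79.2 + 78.6 + 74.5 + 68.2 + 66.2 + 74.5 + 76.2 + 78.2 + 74.5 + 66.8)/10 = 73.6900
Numerator Σ_{t=1}^{8}(z_t−z̄)(z_{t+2}−z̄) = -77.1942
Denominator Σ(z_t−z̄)² = 216.7890
r_2 = -77.1942 / 216.7890 = -0.356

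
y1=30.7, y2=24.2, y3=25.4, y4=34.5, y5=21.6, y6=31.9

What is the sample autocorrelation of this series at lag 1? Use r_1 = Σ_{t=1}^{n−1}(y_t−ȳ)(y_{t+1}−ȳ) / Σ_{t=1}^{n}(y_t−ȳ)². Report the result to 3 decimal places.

Mean ȳ = (30.7 + 24.2 + 25.4 + 34.5 + 21.6 + 31.9)/6 = 28.0500
Deviations from mean: 2.6500, -3.8500, -2.6500, 6.4500, -6.4500, 3.8500
Σ(y_t−ȳ)(y_{t+1}−ȳ) = (-10.2025) + (10.2025) + (-17.0925) + (-41.6025) + (-24.8325) = -83.5275
Denominator Σ(y_t−ȳ)² = 126.8950
r_1 = -83.5275 / 126.8950 = -0.658

-0.658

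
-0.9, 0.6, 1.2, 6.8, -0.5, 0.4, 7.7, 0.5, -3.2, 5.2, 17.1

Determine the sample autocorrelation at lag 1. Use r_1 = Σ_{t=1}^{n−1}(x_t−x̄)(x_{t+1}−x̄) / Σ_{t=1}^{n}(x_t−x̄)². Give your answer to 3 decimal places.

0.040

Mean x̄ = (-0.9 + 0.6 + 1.2 + 6.8 − 0.5 + 0.4 + 7.7 + 0.5 − 3.2 + 5.2 + 17.1)/11 = 3.1727
Numerator Σ_{t=1}^{10}(x_t−x̄)(x_{t+1}−x̄) = 12.9538
Denominator Σ(x_t−x̄)² = 327.7618
r_1 = 12.9538 / 327.7618 = 0.040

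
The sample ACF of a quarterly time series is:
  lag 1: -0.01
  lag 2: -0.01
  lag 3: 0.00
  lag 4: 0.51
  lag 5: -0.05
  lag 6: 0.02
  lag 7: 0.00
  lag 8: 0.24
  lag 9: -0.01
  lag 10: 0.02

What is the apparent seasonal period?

The largest autocorrelation is r_4 = 0.51, with a weaker echo at lag 8 (0.24); the remaining lags stay at or below 0.02.
The dominant spike at lag 4 indicates a seasonal period of 4.

4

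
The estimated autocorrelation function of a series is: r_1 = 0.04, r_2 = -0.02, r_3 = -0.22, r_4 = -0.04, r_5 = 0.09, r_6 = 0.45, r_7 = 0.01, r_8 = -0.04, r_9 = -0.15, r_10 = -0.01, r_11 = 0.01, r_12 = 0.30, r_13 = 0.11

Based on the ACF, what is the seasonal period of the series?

6

The largest autocorrelation is r_6 = 0.45, with a weaker echo at lag 12 (0.30); the remaining lags stay at or below 0.11.
The dominant spike at lag 6 indicates a seasonal period of 6.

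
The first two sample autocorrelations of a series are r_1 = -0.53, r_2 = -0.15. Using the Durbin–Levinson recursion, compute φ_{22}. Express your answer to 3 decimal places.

-0.599

φ_{22} = (r_2 − r_1²) / (1 − r_1²)
r_1² = (-0.53)² = 0.2809
Numerator = -0.15 − 0.2809 = -0.4309; denominator = 1 − 0.2809 = 0.7191
φ_{22} = -0.4309 / 0.7191 = -0.599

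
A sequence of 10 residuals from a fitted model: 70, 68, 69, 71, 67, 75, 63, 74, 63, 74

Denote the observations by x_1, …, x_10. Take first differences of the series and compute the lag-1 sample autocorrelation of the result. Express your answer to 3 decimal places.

-0.855

First differences Δx: -2, 1, 2, -4, 8, -12, 11, -11, 11
Mean of differences = 0.4444
Numerator Σ(Δx_t−Δx̄)(Δx_{t+1}−Δx̄) = -507.9753
Denominator Σ(Δx_t−Δx̄)² = 594.2222
r_1(Δx) = -507.9753 / 594.2222 = -0.855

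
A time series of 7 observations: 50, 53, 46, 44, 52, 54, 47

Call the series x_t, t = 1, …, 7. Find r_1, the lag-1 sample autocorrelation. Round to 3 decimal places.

-0.056

Mean x̄ = (50 + 53 + 46 + 44 + 52 + 54 + 47)/7 = 49.4286
Deviations from mean: 0.5714, 3.5714, -3.4286, -5.4286, 2.5714, 4.5714, -2.4286
Numerator Σ_{t=1}^{6}(x_t−x̄)(x_{t+1}−x̄) = -4.8980
Denominator Σ(x_t−x̄)² = 87.7143
r_1 = -4.8980 / 87.7143 = -0.056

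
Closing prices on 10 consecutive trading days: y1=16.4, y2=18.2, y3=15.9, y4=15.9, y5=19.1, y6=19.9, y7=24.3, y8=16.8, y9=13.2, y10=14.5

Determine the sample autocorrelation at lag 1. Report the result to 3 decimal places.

Mean ȳ = (16.4 + 18.2 + 15.9 + 15.9 + 19.1 + 19.9 + 24.3 + 16.8 + 13.2 + 14.5)/10 = 17.4200
Numerator Σ_{t=1}^{9}(y_t−ȳ)(y_{t+1}−ȳ) = 29.6776
Denominator Σ(y_t−ȳ)² = 89.2960
r_1 = 29.6776 / 89.2960 = 0.332

0.332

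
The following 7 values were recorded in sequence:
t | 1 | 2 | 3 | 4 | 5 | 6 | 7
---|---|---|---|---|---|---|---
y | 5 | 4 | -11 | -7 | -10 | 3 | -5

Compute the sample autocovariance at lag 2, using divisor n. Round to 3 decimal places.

-6.571

Mean ȳ = (5 + 4 − 11 − 7 − 10 + 3 − 5)/7 = -3.0000
Σ_{t=1}^{5}(y_t−ȳ)(y_{t+2}−ȳ) = -46.0000
γ_2 = -46.0000 / 7 = -6.571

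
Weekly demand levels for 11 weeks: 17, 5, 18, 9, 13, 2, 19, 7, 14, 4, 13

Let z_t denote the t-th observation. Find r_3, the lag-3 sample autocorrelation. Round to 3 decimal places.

Mean z̄ = (17 + 5 + 18 + 9 + 13 + 2 + 19 + 7 + 14 + 4 + 13)/11 = 11.0000
Numerator Σ_{t=1}^{8}(z_t−z̄)(z_{t+3}−z̄) = -202.0000
Denominator Σ(z_t−z̄)² = 352.0000
r_3 = -202.0000 / 352.0000 = -0.574

-0.574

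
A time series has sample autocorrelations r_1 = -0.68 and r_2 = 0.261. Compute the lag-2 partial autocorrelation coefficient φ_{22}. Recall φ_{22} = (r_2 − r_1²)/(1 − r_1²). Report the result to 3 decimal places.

φ_{22} = (r_2 − r_1²) / (1 − r_1²)
r_1² = (-0.68)² = 0.4624
Numerator = 0.261 − 0.4624 = -0.2014; denominator = 1 − 0.4624 = 0.5376
φ_{22} = -0.2014 / 0.5376 = -0.375

-0.375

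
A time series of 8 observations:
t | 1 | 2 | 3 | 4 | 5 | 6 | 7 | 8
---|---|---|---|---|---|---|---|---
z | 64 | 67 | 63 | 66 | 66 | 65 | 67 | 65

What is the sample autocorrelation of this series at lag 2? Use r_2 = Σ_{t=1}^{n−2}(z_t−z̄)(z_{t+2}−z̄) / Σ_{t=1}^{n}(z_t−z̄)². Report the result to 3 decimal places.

0.268

Mean z̄ = (64 + 67 + 63 + 66 + 66 + 65 + 67 + 65)/8 = 65.3750
Deviations from mean: -1.3750, 1.6250, -2.3750, 0.6250, 0.6250, -0.3750, 1.6250, -0.3750
Σ(z_t−z̄)(z_{t+2}−z̄) = (3.2656) + (1.0156) + (-1.4844) + (-0.2344) + (1.0156) + (0.1406) = 3.7188
Denominator Σ(z_t−z̄)² = 13.8750
r_2 = 3.7188 / 13.8750 = 0.268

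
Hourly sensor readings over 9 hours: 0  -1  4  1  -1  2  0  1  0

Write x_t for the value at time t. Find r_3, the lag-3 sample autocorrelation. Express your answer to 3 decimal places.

Mean x̄ = (0 − 1 + 4 + 1 − 1 + 2 + 0 + 1 + 0)/9 = 0.6667
Σ(x_t−x̄)(x_{t+3}−x̄) = (-0.2222) + (2.7778) + (4.4444) + (-0.2222) + (-0.5556) + (-0.8889) = 5.3333
Denominator Σ(x_t−x̄)² = 20.0000
r_3 = 5.3333 / 20.0000 = 0.267

0.267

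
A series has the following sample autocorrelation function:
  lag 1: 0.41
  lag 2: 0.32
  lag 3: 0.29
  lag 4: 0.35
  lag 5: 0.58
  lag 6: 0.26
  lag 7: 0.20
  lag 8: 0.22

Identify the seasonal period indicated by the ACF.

5

The largest autocorrelation is r_5 = 0.58; the remaining lags stay at or below 0.41. The elevated value at lag 1 (0.41), dropping to 0.32 at lag 2, reflects decaying short-term dependence rather than seasonality.
The dominant spike at lag 5 indicates a seasonal period of 5.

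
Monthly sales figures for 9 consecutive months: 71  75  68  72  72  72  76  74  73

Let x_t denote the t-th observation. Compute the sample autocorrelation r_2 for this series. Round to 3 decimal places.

0.167

Mean x̄ = (71 + 75 + 68 + 72 + 72 + 72 + 76 + 74 + 73)/9 = 72.5556
Σ(x_t−x̄)(x_{t+2}−x̄) = (7.0864) + (-1.3580) + (2.5309) + (0.3086) + (-1.9136) + (-0.8025) + (1.5309) = 7.3827
Denominator Σ(x_t−x̄)² = 44.2222
r_2 = 7.3827 / 44.2222 = 0.167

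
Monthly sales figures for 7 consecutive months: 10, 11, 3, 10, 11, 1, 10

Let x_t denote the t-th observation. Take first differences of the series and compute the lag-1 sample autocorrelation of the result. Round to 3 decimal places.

First differences Δx: 1, -8, 7, 1, -10, 9
Mean of differences = 0.0000
Numerator Σ(Δx_t−Δx̄)(Δx_{t+1}−Δx̄) = -157.0000
Denominator Σ(Δx_t−Δx̄)² = 296.0000
r_1(Δx) = -157.0000 / 296.0000 = -0.530

-0.530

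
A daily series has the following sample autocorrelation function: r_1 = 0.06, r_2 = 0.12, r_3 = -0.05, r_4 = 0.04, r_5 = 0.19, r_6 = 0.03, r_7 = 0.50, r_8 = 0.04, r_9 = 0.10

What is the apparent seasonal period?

The largest autocorrelation is r_7 = 0.50; the remaining lags stay at or below 0.19.
The dominant spike at lag 7 indicates a seasonal period of 7.

7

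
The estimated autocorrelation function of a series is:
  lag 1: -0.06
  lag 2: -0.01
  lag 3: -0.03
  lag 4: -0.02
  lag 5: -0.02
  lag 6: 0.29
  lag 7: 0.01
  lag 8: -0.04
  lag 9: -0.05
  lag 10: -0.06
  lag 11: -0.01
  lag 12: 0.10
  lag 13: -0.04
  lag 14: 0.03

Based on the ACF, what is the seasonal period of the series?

6

The largest autocorrelation is r_6 = 0.29; the remaining lags stay at or below 0.10.
The dominant spike at lag 6 indicates a seasonal period of 6.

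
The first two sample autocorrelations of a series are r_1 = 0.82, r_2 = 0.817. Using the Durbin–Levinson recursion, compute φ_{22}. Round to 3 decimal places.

0.441

φ_{22} = (r_2 − r_1²) / (1 − r_1²)
r_1² = (0.82)² = 0.6724
Numerator = 0.817 − 0.6724 = 0.1446; denominator = 1 − 0.6724 = 0.3276
φ_{22} = 0.1446 / 0.3276 = 0.441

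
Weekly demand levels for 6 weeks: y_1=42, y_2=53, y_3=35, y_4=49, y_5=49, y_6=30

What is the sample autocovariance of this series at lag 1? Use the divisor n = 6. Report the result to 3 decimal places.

-30.000

Mean ȳ = (42 + 53 + 35 + 49 + 49 + 30)/6 = 43.0000
Σ_{t=1}^{5}(y_t−ȳ)(y_{t+1}−ȳ) = -180.0000
γ_1 = -180.0000 / 6 = -30.000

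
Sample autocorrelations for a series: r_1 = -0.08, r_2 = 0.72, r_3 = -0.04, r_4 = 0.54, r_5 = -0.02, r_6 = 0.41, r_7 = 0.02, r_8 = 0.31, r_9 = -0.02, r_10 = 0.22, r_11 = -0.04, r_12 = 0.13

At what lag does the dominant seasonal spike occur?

The largest autocorrelation is r_2 = 0.72, with weaker echoes at lags 4 (0.54), 6 (0.41), 8 (0.31) and 10 (0.22); the remaining lags stay at or below 0.13.
The dominant spike at lag 2 indicates a seasonal period of 2.

2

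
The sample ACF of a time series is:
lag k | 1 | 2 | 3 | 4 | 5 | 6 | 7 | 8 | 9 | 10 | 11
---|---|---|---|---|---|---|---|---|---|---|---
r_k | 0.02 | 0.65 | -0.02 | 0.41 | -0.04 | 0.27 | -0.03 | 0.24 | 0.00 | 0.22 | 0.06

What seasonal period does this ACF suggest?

2

The largest autocorrelation is r_2 = 0.65, with weaker echoes at lags 4 (0.41), 6 (0.27), 8 (0.24) and 10 (0.22); the remaining lags stay at or below 0.06.
The dominant spike at lag 2 indicates a seasonal period of 2.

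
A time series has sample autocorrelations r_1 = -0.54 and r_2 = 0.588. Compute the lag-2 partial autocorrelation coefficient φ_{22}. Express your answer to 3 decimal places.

φ_{22} = (r_2 − r_1²) / (1 − r_1²)
r_1² = (-0.54)² = 0.2916
Numerator = 0.588 − 0.2916 = 0.2964; denominator = 1 − 0.2916 = 0.7084
φ_{22} = 0.2964 / 0.7084 = 0.418

0.418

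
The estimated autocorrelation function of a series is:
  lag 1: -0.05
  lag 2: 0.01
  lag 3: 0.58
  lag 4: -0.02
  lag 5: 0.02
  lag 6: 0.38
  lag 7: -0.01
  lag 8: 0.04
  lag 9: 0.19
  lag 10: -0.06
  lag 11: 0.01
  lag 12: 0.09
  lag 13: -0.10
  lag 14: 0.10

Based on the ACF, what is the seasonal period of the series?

3

The largest autocorrelation is r_3 = 0.58, with weaker echoes at lags 6 (0.38) and 9 (0.19); the remaining lags stay at or below 0.10.
The dominant spike at lag 3 indicates a seasonal period of 3.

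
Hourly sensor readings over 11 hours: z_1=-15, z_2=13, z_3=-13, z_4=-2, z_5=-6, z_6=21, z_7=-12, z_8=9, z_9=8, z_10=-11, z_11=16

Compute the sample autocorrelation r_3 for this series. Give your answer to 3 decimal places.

Mean z̄ = (-15 + 13 − 13 − 2 − 6 + 21 − 12 + 9 + 8 − 11 + 16)/11 = 0.7273
Numerator Σ_{t=1}^{8}(z_t−z̄)(z_{t+3}−z̄) = 84.1405
Denominator Σ(z_t−z̄)² = 1704.1818
r_3 = 84.1405 / 1704.1818 = 0.049

0.049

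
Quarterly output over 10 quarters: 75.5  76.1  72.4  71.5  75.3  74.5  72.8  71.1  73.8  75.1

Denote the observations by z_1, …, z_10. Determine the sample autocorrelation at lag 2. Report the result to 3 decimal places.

Mean z̄ = (75.5 + 76.1 + 72.4 + 71.5 + 75.3 + 74.5 + 72.8 + 71.1 + 73.8 + 75.1)/10 = 73.8100
Numerator Σ_{t=1}^{8}(z_t−z̄)(z_{t+2}−z̄) = -18.2282
Denominator Σ(z_t−z̄)² = 28.1490
r_2 = -18.2282 / 28.1490 = -0.648

-0.648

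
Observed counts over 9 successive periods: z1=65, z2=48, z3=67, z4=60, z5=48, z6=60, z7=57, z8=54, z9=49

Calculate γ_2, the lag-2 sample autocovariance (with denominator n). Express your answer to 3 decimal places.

Mean z̄ = (65 + 48 + 67 + 60 + 48 + 60 + 57 + 54 + 49)/9 = 56.4444
Σ_{t=1}^{7}(z_t−z̄)(z_{t+2}−z̄) = -33.7284
γ_2 = -33.7284 / 9 = -3.748

-3.748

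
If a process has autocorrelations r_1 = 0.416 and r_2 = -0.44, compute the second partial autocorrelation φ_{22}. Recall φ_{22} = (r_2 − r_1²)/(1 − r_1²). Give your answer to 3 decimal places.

φ_{22} = (r_2 − r_1²) / (1 − r_1²)
r_1² = (0.416)² = 0.173056
Numerator = -0.44 − 0.1731 = -0.6131; denominator = 1 − 0.1731 = 0.8269
φ_{22} = -0.6131 / 0.8269 = -0.741

-0.741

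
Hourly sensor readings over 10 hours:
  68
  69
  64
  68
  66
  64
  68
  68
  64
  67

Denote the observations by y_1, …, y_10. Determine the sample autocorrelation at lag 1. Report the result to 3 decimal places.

Mean ȳ = (68 + 69 + 64 + 68 + 66 + 64 + 68 + 68 + 64 + 67)/10 = 66.6000
Numerator Σ_{t=1}^{9}(y_t−ȳ)(y_{t+1}−ȳ) = -12.1600
Denominator Σ(y_t−ȳ)² = 34.4000
r_1 = -12.1600 / 34.4000 = -0.353

-0.353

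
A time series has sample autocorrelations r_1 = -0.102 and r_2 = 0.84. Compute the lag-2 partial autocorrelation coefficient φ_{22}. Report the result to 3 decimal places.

φ_{22} = (r_2 − r_1²) / (1 − r_1²)
r_1² = (-0.102)² = 0.010404
Numerator = 0.84 − 0.0104 = 0.8296; denominator = 1 − 0.0104 = 0.9896
φ_{22} = 0.8296 / 0.9896 = 0.838

0.838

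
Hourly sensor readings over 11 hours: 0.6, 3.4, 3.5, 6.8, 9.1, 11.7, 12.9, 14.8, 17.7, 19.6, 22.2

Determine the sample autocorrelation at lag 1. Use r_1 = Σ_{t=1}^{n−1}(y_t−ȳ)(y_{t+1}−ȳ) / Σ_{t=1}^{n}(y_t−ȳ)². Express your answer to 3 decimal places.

0.715

Mean ȳ = (0.6 + 3.4 + 3.5 + 6.8 + 9.1 + 11.7 + 12.9 + 14.8 + 17.7 + 19.6 + 22.2)/11 = 11.1182
Numerator Σ_{t=1}^{10}(y_t−ȳ)(y_{t+1}−ȳ) = 362.0669
Denominator Σ(y_t−ȳ)² = 506.0964
r_1 = 362.0669 / 506.0964 = 0.715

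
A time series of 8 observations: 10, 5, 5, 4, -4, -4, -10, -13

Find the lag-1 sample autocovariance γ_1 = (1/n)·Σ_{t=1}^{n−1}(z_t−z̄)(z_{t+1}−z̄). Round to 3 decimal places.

32.592

Mean z̄ = (10 + 5 + 5 + 4 − 4 − 4 − 10 − 13)/8 = -0.8750
Deviations: 10.8750, 5.8750, 5.8750, 4.8750, -3.1250, -3.1250, -9.1250, -12.1250
Σ_{t=1}^{7}(z_t−z̄)(z_{t+1}−z̄) = 260.7344
γ_1 = 260.7344 / 8 = 32.592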